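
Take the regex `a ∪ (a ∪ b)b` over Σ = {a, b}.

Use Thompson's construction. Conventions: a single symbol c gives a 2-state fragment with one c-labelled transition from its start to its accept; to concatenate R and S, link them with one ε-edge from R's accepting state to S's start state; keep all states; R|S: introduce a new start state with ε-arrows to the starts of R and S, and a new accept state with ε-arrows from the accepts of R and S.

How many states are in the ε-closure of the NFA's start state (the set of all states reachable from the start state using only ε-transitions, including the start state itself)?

Work bottom-up. For each fragment F, track |ε-closure(F.start)| and whether F's accept lies in that closure (i.e. whether F accepts ε). A single-symbol fragment has closure size 1 and does not accept ε.
  a ∪ b : new start ε-reaches every alternative's start; none of them accept ε, so the new accept is not reached: |ε-closure| = 1 + 1 + 1 = 3
  (a ∪ b)b : same as the first factor's closure: |ε-closure| = 3
  a ∪ (a ∪ b)b : new start ε-reaches every alternative's start; none of them accept ε, so the new accept is not reached: |ε-closure| = 1 + 1 + 3 = 5

5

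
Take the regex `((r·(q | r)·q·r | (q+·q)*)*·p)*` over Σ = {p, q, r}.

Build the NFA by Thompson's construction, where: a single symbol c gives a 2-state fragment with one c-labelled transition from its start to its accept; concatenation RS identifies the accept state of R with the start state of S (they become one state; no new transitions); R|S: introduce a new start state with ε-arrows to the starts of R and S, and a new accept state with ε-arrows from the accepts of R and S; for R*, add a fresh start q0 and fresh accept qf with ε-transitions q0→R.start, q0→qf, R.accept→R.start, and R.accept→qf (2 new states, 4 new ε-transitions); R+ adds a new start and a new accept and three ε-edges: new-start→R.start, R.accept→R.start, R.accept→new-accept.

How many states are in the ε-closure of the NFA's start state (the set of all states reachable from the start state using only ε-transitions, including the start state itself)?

11

Let C(F) = |ε-closure(F.start)| within fragment F, and note whether F accepts ε. Symbol fragments have C = 1 and do not accept ε. Then:
  q | r → |ε-closure| = 1 + 1 + 1 = 3 (the new accept is not ε-reachable since no branch accepts ε)
  r·(q | r)·q·r → |ε-closure| equals the left operand's closure size = 1 (its accept is not ε-reachable, so the closure stops there)
  q+ → |ε-closure| = 1 + 1 = 2 (the body doesn't accept ε, so the new accept is not reached)
  q+·q → |ε-closure| equals the left operand's closure size = 2 (its accept is not ε-reachable, so the closure stops there)
  (q+·q)* → new start has ε-edges to the inner start and to the new accept, so |ε-closure| = 2 + 2 = 4
  r·(q | r)·q·r | (q+·q)* → new start ε-reaches every alternative's start; at least one alternative accepts ε, so the union's new accept is reached too: |ε-closure| = 1 + 1 + 4 + 1 = 7
  (r·(q | r)·q·r | (q+·q)*)* → new start has ε-edges to the inner start and to the new accept, so |ε-closure| = 2 + 7 = 9
  (r·(q | r)·q·r | (q+·q)*)*·p → the left operand accepts ε, so the closure extends into the next operand (the shared merged state is already counted); |ε-closure| = 9 + (1−1) = 9
  ((r·(q | r)·q·r | (q+·q)*)*·p)* → |ε-closure| = 1 (new start) + 9 (body) + 1 (new accept) = 11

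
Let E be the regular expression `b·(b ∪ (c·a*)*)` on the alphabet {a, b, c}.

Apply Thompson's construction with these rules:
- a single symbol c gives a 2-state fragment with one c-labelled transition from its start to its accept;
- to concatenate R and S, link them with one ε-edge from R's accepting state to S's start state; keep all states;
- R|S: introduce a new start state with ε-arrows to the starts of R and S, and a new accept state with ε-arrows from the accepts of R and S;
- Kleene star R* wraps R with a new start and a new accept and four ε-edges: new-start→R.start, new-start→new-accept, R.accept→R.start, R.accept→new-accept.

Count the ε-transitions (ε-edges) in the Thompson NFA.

14

Bottom-up over the parse tree:
Each of the 4 symbol leaves contributes 0 ε-transitions.
  a* → 4 ε-transitions
  c·a* → 5 ε-transitions
  (c·a*)* → 9 ε-transitions
  b ∪ (c·a*)* → 13 ε-transitions
  b·(b ∪ (c·a*)*) → 14 ε-transitions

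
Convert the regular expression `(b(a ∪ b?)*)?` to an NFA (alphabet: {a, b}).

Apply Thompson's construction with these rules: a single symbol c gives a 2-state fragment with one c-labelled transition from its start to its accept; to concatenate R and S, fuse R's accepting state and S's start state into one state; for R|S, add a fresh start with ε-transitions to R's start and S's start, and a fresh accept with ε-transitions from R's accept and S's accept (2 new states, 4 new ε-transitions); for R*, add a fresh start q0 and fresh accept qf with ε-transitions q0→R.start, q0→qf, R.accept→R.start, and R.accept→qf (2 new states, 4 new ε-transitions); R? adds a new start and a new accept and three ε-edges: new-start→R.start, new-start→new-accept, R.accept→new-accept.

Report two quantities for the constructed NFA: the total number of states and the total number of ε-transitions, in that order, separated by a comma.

13, 14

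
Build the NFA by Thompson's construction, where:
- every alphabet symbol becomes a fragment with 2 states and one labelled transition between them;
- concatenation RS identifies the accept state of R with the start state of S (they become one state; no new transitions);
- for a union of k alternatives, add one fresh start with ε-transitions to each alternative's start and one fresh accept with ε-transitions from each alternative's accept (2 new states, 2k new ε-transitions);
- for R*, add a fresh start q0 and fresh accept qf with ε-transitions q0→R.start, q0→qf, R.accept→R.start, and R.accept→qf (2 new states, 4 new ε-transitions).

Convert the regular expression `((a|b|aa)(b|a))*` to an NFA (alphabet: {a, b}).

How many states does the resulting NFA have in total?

16

Recursing over subexpressions:
Each of the 6 symbol leaves contributes a 2-state fragment.
  aa = 3 states
  a|b|aa = 9 states
  b|a = 6 states
  (a|b|aa)(b|a) = 14 states
  ((a|b|aa)(b|a))* = 16 states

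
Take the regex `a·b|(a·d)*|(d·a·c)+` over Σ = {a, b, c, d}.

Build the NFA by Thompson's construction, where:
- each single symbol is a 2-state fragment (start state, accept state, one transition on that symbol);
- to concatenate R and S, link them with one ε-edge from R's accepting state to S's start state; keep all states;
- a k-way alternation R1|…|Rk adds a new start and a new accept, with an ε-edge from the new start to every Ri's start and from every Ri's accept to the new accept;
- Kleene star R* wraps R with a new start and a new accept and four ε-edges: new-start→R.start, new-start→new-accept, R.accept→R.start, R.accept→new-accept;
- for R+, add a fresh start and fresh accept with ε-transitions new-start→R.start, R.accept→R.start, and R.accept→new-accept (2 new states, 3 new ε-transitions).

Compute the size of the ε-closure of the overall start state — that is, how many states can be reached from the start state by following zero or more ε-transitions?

8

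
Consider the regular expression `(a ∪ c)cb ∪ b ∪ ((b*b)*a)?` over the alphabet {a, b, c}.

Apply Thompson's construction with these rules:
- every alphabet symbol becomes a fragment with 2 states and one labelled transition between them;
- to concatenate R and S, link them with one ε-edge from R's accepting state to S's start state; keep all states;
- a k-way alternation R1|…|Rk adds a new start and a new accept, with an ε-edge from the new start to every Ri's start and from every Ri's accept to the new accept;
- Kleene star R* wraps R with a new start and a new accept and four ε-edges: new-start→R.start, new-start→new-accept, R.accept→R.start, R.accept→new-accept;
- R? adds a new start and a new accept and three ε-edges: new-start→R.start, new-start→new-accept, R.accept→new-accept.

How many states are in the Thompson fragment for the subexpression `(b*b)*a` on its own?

10

Fragment for `(b*b)*a`:
Each of the 3 symbol leaves contributes a 2-state fragment.
  b* : 4 states
  b*b : 6 states
  (b*b)* : 8 states
  (b*b)*a : 10 states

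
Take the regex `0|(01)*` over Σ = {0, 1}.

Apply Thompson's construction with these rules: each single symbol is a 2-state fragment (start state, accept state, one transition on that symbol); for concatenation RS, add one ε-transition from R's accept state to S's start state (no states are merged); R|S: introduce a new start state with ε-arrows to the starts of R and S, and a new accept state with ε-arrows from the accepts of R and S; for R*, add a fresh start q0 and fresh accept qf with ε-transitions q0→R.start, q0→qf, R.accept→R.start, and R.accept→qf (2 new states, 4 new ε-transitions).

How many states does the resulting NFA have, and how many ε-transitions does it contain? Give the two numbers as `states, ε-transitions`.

By structural recursion:
Each of the 3 symbol leaves contributes 2 states and 0 ε-transitions.
  01 → 4 states, 1 ε-transition
  (01)* → 6 states, 5 ε-transitions
  0|(01)* → 10 states, 9 ε-transitions

10, 9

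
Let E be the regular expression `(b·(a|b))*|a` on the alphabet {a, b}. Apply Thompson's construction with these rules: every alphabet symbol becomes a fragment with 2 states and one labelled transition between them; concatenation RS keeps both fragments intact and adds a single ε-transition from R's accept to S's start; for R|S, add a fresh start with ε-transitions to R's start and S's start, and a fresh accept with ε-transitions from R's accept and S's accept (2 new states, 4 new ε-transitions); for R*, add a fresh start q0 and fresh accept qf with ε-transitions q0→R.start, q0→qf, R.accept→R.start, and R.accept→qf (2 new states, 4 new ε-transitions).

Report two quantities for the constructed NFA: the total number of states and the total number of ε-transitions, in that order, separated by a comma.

14, 13

By structural recursion:
Each of the 4 symbol leaves contributes 2 states and 0 ε-transitions.
  a|b = 6 states, 4 ε-transitions
  b·(a|b) = 8 states, 5 ε-transitions
  (b·(a|b))* = 10 states, 9 ε-transitions
  (b·(a|b))*|a = 14 states, 13 ε-transitions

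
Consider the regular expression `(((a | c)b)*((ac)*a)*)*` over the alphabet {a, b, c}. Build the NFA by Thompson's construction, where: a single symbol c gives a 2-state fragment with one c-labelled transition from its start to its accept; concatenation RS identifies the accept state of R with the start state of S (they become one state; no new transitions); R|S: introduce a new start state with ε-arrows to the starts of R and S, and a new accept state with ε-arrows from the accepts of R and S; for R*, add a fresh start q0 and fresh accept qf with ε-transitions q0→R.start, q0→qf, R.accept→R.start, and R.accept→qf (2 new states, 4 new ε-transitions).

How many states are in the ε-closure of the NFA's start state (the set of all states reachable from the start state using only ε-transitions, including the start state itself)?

Work bottom-up. For each fragment F, track |ε-closure(F.start)| and whether F's accept lies in that closure (i.e. whether F accepts ε). A single-symbol fragment has closure size 1 and does not accept ε.
  a | c : new start ε-reaches every alternative's start; none of them accept ε, so the new accept is not reached: |ε-closure| = 1 + 1 + 1 = 3
  (a | c)b : same as the first factor's closure: |ε-closure| = 3
  ((a | c)b)* : the star's fresh start ε-reaches both the body's start and the fresh accept: |ε-closure| = 2 + 3 = 5
  ac : same as the first factor's closure: |ε-closure| = 1
  (ac)* : new start has ε-edges to the inner start and to the new accept, so |ε-closure| = 2 + 1 = 3
  (ac)*a : the left operand accepts ε, so the closure extends into the next operand (the shared merged state is already counted); |ε-closure| = 3 + (1−1) = 3
  ((ac)*a)* : the star's fresh start ε-reaches both the body's start and the fresh accept: |ε-closure| = 2 + 3 = 5
  ((a | c)b)*((ac)*a)* : the left operand accepts ε, so the closure extends into the next operand (the shared merged state is already counted); |ε-closure| = 5 + (5−1) = 9
  (((a | c)b)*((ac)*a)*)* : new start has ε-edges to the inner start and to the new accept, so |ε-closure| = 2 + 9 = 11

11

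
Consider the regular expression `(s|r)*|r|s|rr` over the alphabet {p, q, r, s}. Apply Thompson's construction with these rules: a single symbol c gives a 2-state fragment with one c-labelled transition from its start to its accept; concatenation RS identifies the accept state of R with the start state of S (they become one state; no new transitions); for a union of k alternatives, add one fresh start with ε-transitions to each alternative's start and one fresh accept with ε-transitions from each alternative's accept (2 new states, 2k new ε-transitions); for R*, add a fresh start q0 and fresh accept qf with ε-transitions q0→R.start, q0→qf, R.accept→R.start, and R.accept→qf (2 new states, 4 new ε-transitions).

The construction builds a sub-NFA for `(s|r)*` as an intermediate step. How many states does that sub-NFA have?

8

Fragment for `(s|r)*`:
Each of the 2 symbol leaves contributes a 2-state fragment.
  s|r → 6 states
  (s|r)* → 8 states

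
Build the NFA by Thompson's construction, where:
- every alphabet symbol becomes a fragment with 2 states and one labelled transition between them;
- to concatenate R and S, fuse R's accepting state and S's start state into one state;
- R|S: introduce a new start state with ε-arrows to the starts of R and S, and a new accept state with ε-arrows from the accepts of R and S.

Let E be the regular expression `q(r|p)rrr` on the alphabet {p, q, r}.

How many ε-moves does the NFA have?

4

Building bottom-up:
Each of the 6 symbol leaves contributes 0 ε-transitions.
  r|p : 4 ε-transitions
  q(r|p)rrr : 4 ε-transitions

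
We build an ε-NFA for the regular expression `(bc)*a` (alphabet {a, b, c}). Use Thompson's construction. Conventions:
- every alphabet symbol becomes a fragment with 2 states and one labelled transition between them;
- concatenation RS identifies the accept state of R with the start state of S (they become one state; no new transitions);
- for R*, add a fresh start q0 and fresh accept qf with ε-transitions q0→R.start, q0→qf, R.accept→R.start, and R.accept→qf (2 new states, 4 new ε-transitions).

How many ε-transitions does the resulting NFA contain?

4

By structural recursion:
Each of the 3 symbol leaves contributes 0 ε-transitions.
  bc = 0 ε-transitions
  (bc)* = 4 ε-transitions
  (bc)*a = 4 ε-transitions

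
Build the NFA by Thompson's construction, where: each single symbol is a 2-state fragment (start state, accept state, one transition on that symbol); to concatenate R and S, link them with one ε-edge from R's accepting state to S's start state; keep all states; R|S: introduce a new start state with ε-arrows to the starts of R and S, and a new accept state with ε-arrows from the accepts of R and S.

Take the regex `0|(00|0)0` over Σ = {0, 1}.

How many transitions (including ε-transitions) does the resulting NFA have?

Recursing over subexpressions:
Each of the 5 symbol leaves contributes 1 transition (1 symbol, 0 ε).
  00 : 3 transitions (2 symbol, 1 ε)
  00|0 : 8 transitions (3 symbol, 5 ε)
  (00|0)0 : 10 transitions (4 symbol, 6 ε)
  0|(00|0)0 : 15 transitions (5 symbol, 10 ε)

15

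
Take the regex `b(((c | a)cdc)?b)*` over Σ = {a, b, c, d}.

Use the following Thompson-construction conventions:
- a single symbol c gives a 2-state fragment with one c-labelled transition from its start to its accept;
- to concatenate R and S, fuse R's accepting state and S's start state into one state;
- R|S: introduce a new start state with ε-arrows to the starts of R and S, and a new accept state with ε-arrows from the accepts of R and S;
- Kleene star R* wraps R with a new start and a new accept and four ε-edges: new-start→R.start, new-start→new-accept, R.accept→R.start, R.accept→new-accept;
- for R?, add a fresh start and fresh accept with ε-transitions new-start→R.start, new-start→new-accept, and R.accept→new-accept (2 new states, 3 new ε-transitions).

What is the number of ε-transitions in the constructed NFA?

11

Building bottom-up:
Each of the 7 symbol leaves contributes 0 ε-transitions.
  c | a — 4 ε-transitions
  (c | a)cdc — 4 ε-transitions
  ((c | a)cdc)? — 7 ε-transitions
  ((c | a)cdc)?b — 7 ε-transitions
  (((c | a)cdc)?b)* — 11 ε-transitions
  b(((c | a)cdc)?b)* — 11 ε-transitions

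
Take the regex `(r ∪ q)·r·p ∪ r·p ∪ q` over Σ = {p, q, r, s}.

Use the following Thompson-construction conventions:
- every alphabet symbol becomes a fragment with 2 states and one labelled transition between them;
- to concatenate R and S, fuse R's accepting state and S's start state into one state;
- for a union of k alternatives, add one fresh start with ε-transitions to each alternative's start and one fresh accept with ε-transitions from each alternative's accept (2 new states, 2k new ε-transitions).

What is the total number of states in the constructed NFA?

15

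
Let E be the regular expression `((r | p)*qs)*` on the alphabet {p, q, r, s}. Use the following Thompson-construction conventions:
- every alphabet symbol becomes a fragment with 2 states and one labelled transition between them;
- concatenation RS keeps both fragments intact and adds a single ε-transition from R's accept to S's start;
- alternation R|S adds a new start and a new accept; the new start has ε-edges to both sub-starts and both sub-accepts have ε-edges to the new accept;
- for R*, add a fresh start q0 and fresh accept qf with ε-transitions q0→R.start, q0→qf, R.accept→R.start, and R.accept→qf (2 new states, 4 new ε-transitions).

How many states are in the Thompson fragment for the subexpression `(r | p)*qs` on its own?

12

Fragment for `(r | p)*qs`:
Each of the 4 symbol leaves contributes a 2-state fragment.
  r | p → 6 states
  (r | p)* → 8 states
  (r | p)*qs → 12 states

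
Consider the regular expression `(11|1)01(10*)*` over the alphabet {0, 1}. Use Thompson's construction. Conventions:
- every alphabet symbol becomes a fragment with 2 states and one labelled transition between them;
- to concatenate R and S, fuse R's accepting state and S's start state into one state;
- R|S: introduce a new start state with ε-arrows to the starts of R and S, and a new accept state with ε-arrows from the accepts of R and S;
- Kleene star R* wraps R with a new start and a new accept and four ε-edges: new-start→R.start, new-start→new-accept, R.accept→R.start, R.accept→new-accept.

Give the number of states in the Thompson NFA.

Per subexpression:
Each of the 7 symbol leaves contributes a 2-state fragment.
  11 : 3 states
  11|1 : 7 states
  0* : 4 states
  10* : 5 states
  (10*)* : 7 states
  (11|1)01(10*)* : 15 states

15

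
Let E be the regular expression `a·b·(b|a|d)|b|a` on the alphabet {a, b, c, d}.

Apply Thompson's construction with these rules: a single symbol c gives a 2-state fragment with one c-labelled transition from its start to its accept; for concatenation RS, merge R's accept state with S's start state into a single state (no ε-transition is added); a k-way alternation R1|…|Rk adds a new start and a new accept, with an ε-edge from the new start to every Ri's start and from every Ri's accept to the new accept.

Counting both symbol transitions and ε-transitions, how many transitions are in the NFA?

Building bottom-up:
Each of the 7 symbol leaves contributes 1 transition (1 symbol, 0 ε).
  b|a|d → 9 transitions (3 symbol, 6 ε)
  a·b·(b|a|d) → 11 transitions (5 symbol, 6 ε)
  a·b·(b|a|d)|b|a → 19 transitions (7 symbol, 12 ε)

19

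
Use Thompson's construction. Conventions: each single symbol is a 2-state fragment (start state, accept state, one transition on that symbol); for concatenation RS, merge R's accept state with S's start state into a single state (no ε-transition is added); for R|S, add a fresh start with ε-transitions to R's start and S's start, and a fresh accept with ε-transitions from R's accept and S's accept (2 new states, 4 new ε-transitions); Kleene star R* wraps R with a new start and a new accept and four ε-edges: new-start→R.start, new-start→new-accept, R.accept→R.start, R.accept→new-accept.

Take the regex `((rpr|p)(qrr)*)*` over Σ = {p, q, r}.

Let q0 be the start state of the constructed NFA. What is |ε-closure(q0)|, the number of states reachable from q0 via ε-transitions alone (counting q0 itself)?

5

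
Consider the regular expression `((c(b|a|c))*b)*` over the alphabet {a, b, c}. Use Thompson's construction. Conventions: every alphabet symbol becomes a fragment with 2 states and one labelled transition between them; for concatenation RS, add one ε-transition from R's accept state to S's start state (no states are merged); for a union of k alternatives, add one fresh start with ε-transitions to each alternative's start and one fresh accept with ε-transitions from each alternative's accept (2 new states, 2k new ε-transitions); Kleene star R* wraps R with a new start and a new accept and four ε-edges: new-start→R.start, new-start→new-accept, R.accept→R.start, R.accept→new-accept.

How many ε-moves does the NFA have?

16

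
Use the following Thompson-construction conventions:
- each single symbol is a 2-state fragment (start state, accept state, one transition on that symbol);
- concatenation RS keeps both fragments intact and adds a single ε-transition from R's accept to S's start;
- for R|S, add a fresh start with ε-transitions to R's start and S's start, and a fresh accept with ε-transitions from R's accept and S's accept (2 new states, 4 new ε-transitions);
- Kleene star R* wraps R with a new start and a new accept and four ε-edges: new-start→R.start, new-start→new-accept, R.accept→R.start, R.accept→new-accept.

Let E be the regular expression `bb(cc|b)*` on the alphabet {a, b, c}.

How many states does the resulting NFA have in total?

By structural recursion:
Each of the 5 symbol leaves contributes a 2-state fragment.
  cc = 4 states
  cc|b = 8 states
  (cc|b)* = 10 states
  bb(cc|b)* = 14 states

14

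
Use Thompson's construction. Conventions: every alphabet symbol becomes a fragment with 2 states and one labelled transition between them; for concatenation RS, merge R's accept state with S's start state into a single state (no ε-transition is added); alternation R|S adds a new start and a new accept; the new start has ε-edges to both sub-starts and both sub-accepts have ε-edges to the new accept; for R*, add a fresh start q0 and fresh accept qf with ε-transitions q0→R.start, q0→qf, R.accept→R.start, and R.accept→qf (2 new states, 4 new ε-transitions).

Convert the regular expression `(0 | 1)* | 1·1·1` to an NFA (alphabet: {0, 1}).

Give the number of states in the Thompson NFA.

By structural recursion:
Each of the 5 symbol leaves contributes a 2-state fragment.
  0 | 1 — 6 states
  (0 | 1)* — 8 states
  1·1·1 — 4 states
  (0 | 1)* | 1·1·1 — 14 states

14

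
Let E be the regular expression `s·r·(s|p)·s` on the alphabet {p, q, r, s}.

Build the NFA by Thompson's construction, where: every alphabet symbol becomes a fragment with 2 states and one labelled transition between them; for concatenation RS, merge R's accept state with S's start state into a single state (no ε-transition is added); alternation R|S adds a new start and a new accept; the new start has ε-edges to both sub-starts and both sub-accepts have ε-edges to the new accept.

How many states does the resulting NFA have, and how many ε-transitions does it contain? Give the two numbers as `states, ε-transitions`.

Building bottom-up:
Each of the 5 symbol leaves contributes 2 states and 0 ε-transitions.
  s|p = 6 states, 4 ε-transitions
  s·r·(s|p)·s = 9 states, 4 ε-transitions

9, 4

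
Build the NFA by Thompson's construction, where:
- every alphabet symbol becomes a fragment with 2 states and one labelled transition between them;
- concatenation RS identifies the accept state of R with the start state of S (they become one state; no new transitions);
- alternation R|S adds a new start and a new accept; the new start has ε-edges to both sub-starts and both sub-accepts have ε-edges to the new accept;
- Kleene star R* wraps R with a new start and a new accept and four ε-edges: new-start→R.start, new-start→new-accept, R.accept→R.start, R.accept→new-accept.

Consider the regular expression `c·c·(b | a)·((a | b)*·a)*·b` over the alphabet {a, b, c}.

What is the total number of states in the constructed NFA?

19

Building bottom-up:
Each of the 8 symbol leaves contributes a 2-state fragment.
  b | a — 6 states
  a | b — 6 states
  (a | b)* — 8 states
  (a | b)*·a — 9 states
  ((a | b)*·a)* — 11 states
  c·c·(b | a)·((a | b)*·a)*·b — 19 states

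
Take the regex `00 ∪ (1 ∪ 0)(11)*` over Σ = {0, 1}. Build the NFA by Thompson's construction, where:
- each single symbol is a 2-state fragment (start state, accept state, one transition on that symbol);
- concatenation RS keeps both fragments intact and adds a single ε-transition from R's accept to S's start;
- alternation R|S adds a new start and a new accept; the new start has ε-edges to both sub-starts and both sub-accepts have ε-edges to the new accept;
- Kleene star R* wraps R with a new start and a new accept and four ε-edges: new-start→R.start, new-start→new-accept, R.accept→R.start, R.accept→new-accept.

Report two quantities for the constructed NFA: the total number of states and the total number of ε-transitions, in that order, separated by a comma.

18, 15

Bottom-up over the parse tree:
Each of the 6 symbol leaves contributes 2 states and 0 ε-transitions.
  00 — 4 states, 1 ε-transition
  1 ∪ 0 — 6 states, 4 ε-transitions
  11 — 4 states, 1 ε-transition
  (11)* — 6 states, 5 ε-transitions
  (1 ∪ 0)(11)* — 12 states, 10 ε-transitions
  00 ∪ (1 ∪ 0)(11)* — 18 states, 15 ε-transitions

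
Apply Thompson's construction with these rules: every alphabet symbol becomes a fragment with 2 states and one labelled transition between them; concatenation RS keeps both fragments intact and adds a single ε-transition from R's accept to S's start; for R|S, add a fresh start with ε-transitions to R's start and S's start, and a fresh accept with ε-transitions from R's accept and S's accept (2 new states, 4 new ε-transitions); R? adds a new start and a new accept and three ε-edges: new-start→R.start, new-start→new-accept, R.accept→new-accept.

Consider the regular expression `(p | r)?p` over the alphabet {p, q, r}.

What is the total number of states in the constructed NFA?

Per subexpression:
Each of the 3 symbol leaves contributes a 2-state fragment.
  p | r : 6 states
  (p | r)? : 8 states
  (p | r)?p : 10 states

10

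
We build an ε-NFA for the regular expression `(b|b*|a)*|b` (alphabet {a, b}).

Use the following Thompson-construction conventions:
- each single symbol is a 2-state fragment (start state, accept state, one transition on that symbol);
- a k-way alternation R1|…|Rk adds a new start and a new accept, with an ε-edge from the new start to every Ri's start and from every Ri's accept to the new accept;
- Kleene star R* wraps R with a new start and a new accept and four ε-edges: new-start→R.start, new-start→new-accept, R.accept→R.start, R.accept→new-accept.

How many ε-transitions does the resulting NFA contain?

18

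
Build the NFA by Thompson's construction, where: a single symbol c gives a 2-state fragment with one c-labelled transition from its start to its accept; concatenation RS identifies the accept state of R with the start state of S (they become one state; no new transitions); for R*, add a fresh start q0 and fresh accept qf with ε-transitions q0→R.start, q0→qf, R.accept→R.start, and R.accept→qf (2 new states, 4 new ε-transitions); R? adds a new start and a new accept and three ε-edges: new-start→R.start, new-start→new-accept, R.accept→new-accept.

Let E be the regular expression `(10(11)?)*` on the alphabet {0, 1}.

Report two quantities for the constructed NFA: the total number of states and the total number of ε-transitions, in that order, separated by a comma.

9, 7

Per subexpression:
Each of the 4 symbol leaves contributes 2 states and 0 ε-transitions.
  11 : 3 states, 0 ε-transitions
  (11)? : 5 states, 3 ε-transitions
  10(11)? : 7 states, 3 ε-transitions
  (10(11)?)* : 9 states, 7 ε-transitions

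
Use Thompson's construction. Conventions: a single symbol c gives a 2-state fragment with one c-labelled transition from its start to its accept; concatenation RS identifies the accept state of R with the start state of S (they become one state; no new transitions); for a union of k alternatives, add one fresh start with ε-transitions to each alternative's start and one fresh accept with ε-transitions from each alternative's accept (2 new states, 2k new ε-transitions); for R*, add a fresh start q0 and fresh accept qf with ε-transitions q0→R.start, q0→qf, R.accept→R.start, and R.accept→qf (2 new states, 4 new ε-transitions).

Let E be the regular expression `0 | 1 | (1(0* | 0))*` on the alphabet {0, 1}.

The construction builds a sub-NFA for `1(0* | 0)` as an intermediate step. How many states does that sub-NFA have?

9

Fragment for `1(0* | 0)`:
Each of the 3 symbol leaves contributes a 2-state fragment.
  0* — 4 states
  0* | 0 — 8 states
  1(0* | 0) — 9 states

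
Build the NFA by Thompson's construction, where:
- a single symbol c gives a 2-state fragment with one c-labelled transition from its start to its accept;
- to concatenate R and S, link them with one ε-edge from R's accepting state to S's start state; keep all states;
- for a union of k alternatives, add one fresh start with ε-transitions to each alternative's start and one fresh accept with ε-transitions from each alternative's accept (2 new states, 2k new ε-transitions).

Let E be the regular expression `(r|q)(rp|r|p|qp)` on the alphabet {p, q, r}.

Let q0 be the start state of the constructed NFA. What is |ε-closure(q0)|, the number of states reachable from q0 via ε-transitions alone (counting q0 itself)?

Let C(F) = |ε-closure(F.start)| within fragment F, and note whether F accepts ε. Symbol fragments have C = 1 and do not accept ε. Then:
  r|q — new start ε-reaches every alternative's start; none of them accept ε, so the new accept is not reached: |ε-closure| = 1 + 1 + 1 = 3
  rp — |ε-closure| equals the left operand's closure size = 1 (its accept is not ε-reachable, so the closure stops there)
  qp — same as the first factor's closure: |ε-closure| = 1
  rp|r|p|qp — new start ε-reaches every alternative's start; none of them accept ε, so the new accept is not reached: |ε-closure| = 1 + 1 + 1 + 1 + 1 = 5
  (r|q)(rp|r|p|qp) — |ε-closure| equals the left operand's closure size = 3 (its accept is not ε-reachable, so the closure stops there)

3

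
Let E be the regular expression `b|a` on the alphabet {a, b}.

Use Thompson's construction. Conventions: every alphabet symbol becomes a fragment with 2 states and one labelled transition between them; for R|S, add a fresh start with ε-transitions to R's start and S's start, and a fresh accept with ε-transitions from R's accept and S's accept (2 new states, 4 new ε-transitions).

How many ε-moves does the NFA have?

4

Per subexpression:
Each of the 2 symbol leaves contributes 0 ε-transitions.
  b|a — 4 ε-transitions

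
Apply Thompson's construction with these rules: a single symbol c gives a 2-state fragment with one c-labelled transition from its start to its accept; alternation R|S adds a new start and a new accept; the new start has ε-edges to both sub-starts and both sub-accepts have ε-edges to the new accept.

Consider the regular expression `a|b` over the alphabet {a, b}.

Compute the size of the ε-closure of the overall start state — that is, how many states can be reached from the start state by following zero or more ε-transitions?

3

Let C(F) = |ε-closure(F.start)| within fragment F, and note whether F accepts ε. Symbol fragments have C = 1 and do not accept ε. Then:
  a|b : new start ε-reaches every alternative's start; none of them accept ε, so the new accept is not reached: |closure| = 1 + 1 + 1 = 3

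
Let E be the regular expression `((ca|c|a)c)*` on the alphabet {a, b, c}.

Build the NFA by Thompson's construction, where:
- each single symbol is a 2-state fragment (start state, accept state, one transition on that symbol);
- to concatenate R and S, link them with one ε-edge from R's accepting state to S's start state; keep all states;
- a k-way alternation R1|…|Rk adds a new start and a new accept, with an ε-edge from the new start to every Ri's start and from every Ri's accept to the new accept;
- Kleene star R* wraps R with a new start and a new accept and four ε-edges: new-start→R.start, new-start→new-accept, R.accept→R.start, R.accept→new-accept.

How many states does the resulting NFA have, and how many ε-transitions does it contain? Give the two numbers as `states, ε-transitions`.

14, 12

Bottom-up over the parse tree:
Each of the 5 symbol leaves contributes 2 states and 0 ε-transitions.
  ca → 4 states, 1 ε-transition
  ca|c|a → 10 states, 7 ε-transitions
  (ca|c|a)c → 12 states, 8 ε-transitions
  ((ca|c|a)c)* → 14 states, 12 ε-transitions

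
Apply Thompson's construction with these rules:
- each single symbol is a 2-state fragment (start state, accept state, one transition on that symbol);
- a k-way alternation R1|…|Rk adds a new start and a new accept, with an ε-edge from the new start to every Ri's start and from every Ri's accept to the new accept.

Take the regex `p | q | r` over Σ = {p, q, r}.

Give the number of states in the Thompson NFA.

8

Per subexpression:
Each of the 3 symbol leaves contributes a 2-state fragment.
  p | q | r : 8 states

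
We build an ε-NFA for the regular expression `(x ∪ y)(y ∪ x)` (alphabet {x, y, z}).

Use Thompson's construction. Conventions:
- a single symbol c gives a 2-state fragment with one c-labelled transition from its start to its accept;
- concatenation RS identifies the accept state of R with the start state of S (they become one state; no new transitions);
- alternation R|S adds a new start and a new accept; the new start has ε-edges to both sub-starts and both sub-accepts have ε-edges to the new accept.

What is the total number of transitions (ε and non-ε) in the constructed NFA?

12

By structural recursion:
Each of the 4 symbol leaves contributes 1 transition (1 symbol, 0 ε).
  x ∪ y : 6 transitions (2 symbol, 4 ε)
  y ∪ x : 6 transitions (2 symbol, 4 ε)
  (x ∪ y)(y ∪ x) : 12 transitions (4 symbol, 8 ε)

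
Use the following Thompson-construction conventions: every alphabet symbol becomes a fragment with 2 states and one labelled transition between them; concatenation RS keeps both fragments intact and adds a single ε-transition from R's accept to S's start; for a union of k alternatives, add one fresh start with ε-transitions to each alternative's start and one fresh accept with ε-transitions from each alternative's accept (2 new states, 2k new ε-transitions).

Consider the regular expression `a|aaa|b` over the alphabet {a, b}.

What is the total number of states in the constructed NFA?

Per subexpression:
Each of the 5 symbol leaves contributes a 2-state fragment.
  aaa → 6 states
  a|aaa|b → 12 states

12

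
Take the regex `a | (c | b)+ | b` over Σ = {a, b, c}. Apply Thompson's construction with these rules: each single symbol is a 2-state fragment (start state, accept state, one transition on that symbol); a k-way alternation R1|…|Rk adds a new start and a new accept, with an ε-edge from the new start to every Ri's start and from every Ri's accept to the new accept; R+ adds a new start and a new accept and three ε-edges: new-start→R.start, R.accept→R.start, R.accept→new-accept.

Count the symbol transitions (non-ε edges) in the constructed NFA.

4

Building bottom-up:
Each of the 4 symbol leaves contributes exactly 1 symbol transition.
  c | b = 2 symbol transitions
  (c | b)+ = 2 symbol transitions
  a | (c | b)+ | b = 4 symbol transitions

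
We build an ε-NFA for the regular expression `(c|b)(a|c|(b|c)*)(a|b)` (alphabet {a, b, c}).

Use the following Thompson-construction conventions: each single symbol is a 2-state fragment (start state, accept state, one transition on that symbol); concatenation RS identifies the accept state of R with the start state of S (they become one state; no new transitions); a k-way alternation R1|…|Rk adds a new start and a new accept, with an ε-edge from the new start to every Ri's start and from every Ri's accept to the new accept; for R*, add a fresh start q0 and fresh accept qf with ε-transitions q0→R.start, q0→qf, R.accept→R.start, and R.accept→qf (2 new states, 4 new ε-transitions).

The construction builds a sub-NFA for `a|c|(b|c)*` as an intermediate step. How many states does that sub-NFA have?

Fragment for `a|c|(b|c)*`:
Each of the 4 symbol leaves contributes a 2-state fragment.
  b|c = 6 states
  (b|c)* = 8 states
  a|c|(b|c)* = 14 states

14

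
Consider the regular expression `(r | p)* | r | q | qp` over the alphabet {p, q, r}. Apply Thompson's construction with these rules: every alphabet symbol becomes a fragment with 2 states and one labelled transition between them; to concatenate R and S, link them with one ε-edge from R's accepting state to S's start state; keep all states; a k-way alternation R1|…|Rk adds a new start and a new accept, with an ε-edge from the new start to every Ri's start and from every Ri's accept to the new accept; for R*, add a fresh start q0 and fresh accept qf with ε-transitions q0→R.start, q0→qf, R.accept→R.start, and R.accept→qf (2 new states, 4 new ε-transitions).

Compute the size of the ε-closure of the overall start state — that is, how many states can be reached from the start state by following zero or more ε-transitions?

Let C(F) = |ε-closure(F.start)| within fragment F, and note whether F accepts ε. Symbol fragments have C = 1 and do not accept ε. Then:
  r | p : new start ε-reaches every alternative's start; none of them accept ε, so the new accept is not reached: |ε-closure| = 1 + 1 + 1 = 3
  (r | p)* : new start has ε-edges to the inner start and to the new accept, so |ε-closure| = 2 + 3 = 5
  qp : same as the first factor's closure: |ε-closure| = 1
  (r | p)* | r | q | qp : |ε-closure| = 1 (new start) + (5 + 1 + 1 + 1) + 1 (new accept, since some branch ε-reaches its own accept) = 10

10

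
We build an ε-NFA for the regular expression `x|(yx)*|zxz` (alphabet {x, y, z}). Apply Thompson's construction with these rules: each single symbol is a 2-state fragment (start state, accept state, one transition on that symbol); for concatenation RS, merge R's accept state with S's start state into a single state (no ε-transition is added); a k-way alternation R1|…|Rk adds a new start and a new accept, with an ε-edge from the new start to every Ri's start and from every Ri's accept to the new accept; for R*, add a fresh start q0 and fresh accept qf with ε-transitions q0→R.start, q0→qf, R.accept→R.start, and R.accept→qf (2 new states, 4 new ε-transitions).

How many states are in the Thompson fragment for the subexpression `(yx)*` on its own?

Fragment for `(yx)*`:
Each of the 2 symbol leaves contributes a 2-state fragment.
  yx — 3 states
  (yx)* — 5 states

5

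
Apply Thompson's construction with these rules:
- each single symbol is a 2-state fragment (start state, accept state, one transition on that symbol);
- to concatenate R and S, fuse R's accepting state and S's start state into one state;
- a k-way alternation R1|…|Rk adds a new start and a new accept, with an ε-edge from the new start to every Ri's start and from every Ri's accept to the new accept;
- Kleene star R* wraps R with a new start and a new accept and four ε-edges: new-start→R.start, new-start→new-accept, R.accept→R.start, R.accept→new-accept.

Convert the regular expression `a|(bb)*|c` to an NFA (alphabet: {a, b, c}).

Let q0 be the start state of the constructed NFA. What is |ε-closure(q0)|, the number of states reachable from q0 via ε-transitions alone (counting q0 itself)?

7

Compute the ε-closure size of each fragment's start state recursively; a symbol fragment's start has no outgoing ε-edge, so its closure is just itself (size 1).
  bb → |ε-closure| equals the left operand's closure size = 1 (its accept is not ε-reachable, so the closure stops there)
  (bb)* → new start has ε-edges to the inner start and to the new accept, so |ε-closure| = 2 + 1 = 3
  a|(bb)*|c → new start ε-reaches every alternative's start; at least one alternative accepts ε, so the union's new accept is reached too: |ε-closure| = 1 + 1 + 3 + 1 + 1 = 7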